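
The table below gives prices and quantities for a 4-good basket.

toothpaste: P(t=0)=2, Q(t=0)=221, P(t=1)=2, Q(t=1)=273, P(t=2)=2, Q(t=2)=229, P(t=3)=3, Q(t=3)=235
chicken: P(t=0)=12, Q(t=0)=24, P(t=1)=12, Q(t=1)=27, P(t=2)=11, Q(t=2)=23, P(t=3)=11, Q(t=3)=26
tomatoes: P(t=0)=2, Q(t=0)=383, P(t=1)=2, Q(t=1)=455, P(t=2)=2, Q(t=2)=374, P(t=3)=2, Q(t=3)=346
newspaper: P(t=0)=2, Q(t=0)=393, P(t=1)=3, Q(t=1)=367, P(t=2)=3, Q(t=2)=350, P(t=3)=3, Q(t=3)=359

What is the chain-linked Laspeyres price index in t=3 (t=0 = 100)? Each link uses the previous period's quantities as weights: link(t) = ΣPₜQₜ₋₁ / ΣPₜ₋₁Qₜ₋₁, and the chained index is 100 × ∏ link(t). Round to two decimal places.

126.72

Link t=0→t=1:
ΣP(t=1)Q(t=0) = 2×221 + 12×24 + 2×383 + 3×393 = 442 + 288 + 766 + 1179 = 2675
ΣP(t=0)Q(t=0) = 2×221 + 12×24 + 2×383 + 2×393 = 442 + 288 + 766 + 786 = 2282
link = 2675/2282 = 1.172217
Link t=1→t=2:
ΣP(t=2)Q(t=1) = 2×273 + 11×27 + 2×455 + 3×367 = 546 + 297 + 910 + 1101 = 2854
ΣP(t=1)Q(t=1) = 2×273 + 12×27 + 2×455 + 3×367 = 546 + 324 + 910 + 1101 = 2881
link = 2854/2881 = 0.990628
Link t=2→t=3:
ΣP(t=3)Q(t=2) = 3×229 + 11×23 + 2×374 + 3×350 = 687 + 253 + 748 + 1050 = 2738
ΣP(t=2)Q(t=2) = 2×229 + 11×23 + 2×374 + 3×350 = 458 + 253 + 748 + 1050 = 2509
link = 2738/2509 = 1.091271
Chained index = 100 × 1.172217 × 0.990628 × 1.091271 = 126.7219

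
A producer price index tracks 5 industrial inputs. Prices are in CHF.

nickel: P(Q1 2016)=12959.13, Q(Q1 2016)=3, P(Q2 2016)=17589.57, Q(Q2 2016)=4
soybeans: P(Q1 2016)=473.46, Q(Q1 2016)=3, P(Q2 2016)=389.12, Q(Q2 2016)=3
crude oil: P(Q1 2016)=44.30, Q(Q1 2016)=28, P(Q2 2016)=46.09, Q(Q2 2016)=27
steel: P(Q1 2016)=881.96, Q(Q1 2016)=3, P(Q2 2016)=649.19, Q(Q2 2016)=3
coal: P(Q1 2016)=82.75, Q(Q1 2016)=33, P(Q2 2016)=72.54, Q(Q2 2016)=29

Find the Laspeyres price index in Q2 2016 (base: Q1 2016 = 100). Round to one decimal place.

127.0

Laspeyres price index uses base-period quantities as weights.
ΣP(Q2 2016)·Q(Q1 2016) = 17589.57×3 + 389.12×3 + 46.09×28 + 649.19×3 + 72.54×33 = 52768.71 + 1167.36 + 1290.52 + 1947.57 + 2393.82 = 59567.98
ΣP(Q1 2016)·Q(Q1 2016) = 12959.13×3 + 473.46×3 + 44.30×28 + 881.96×3 + 82.75×33 = 38877.39 + 1420.38 + 1240.4 + 2645.88 + 2730.75 = 46914.8
Index = 59567.98 / 46914.8 × 100 = 126.9706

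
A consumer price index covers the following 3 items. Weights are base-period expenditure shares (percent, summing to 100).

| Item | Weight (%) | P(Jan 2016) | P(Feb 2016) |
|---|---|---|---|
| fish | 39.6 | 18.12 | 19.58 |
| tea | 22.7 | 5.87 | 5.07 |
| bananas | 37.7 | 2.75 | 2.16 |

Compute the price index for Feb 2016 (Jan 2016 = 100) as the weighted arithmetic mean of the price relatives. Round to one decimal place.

fish: 39.6 × (19.58/18.12) = 39.6 × 1.080574 = 42.7907
tea: 22.7 × (5.07/5.87) = 22.7 × 0.863714 = 19.6063
bananas: 37.7 × (2.16/2.75) = 37.7 × 0.785455 = 29.6116
Index = Σ wᵢ·(p₁ᵢ/p₀ᵢ) = 42.7907 + 19.6063 + 29.6116 = 92.0087

92.0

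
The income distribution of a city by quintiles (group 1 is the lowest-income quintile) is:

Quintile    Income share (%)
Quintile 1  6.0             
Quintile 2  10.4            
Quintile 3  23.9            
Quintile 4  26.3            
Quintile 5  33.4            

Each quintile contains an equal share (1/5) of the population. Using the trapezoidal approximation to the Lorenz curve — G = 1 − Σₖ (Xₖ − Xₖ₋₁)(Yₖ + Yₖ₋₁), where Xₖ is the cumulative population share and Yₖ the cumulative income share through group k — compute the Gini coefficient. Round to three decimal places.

0.283

Cumulative income shares Yₖ: 0.0600, 0.1640, 0.4030, 0.6660, 1.0000
Σ (Xₖ−Xₖ₋₁)(Yₖ+Yₖ₋₁) = (1/5)(0.0600+0.0000) + (1/5)(0.1640+0.0600) + (1/5)(0.4030+0.1640) + (1/5)(0.6660+0.4030) + (1/5)(1.0000+0.6660)
  = 0.0120 + 0.0448 + 0.1134 + 0.2138 + 0.3332 = 0.7172
G = 1 − 0.7172 = 0.2828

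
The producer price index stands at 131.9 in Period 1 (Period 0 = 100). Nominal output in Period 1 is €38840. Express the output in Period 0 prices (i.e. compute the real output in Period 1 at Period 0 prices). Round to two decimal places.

Real = Nominal ÷ (Index/100) = 38840 ÷ (131.9/100)
     = 38840 ÷ 1.319 = 29446.5504

29446.55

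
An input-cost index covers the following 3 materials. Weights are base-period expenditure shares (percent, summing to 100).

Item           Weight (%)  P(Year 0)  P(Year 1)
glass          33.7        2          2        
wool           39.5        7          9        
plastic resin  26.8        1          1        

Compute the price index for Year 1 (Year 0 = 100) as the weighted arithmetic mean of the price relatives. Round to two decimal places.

111.29

glass: 33.7 × (2/2) = 33.7 × 1.000000 = 33.7000
wool: 39.5 × (9/7) = 39.5 × 1.285714 = 50.7857
plastic resin: 26.8 × (1/1) = 26.8 × 1.000000 = 26.8000
Index = Σ wᵢ·(p₁ᵢ/p₀ᵢ) = 33.7000 + 50.7857 + 26.8000 = 111.2857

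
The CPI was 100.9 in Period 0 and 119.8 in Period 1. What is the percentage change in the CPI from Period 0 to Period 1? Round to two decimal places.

18.73%

Change = (119.8 − 100.9) / 100.9 × 100
       = 18.9 / 100.9 × 100 = 18.7314%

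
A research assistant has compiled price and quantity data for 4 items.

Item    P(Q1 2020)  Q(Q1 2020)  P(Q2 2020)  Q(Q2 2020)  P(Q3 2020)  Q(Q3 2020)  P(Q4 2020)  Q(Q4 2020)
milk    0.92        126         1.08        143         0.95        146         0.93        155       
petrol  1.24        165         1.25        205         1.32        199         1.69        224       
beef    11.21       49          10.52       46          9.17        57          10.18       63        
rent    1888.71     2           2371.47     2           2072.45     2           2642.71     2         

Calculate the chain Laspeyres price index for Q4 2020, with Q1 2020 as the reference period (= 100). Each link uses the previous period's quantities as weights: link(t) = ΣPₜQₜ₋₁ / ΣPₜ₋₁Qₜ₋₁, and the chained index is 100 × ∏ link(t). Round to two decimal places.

132.93

Link Q1 2020→Q2 2020:
ΣP(Q2 2020)Q(Q1 2020) = 1.08×126 + 1.25×165 + 10.52×49 + 2371.47×2 = 136.08 + 206.25 + 515.48 + 4742.94 = 5600.75
ΣP(Q1 2020)Q(Q1 2020) = 0.92×126 + 1.24×165 + 11.21×49 + 1888.71×2 = 115.92 + 204.6 + 549.29 + 3777.42 = 4647.23
link = 5600.75/4647.23 = 1.205180
Link Q2 2020→Q3 2020:
ΣP(Q3 2020)Q(Q2 2020) = 0.95×143 + 1.32×205 + 9.17×46 + 2072.45×2 = 135.85 + 270.6 + 421.82 + 4144.9 = 4973.17
ΣP(Q2 2020)Q(Q2 2020) = 1.08×143 + 1.25×205 + 10.52×46 + 2371.47×2 = 154.44 + 256.25 + 483.92 + 4742.94 = 5637.55
link = 4973.17/5637.55 = 0.882151
Link Q3 2020→Q4 2020:
ΣP(Q4 2020)Q(Q3 2020) = 0.93×146 + 1.69×199 + 10.18×57 + 2642.71×2 = 135.78 + 336.31 + 580.26 + 5285.42 = 6337.77
ΣP(Q3 2020)Q(Q3 2020) = 0.95×146 + 1.32×199 + 9.17×57 + 2072.45×2 = 138.7 + 262.68 + 522.69 + 4144.9 = 5068.97
link = 6337.77/5068.97 = 1.250307
Chained index = 100 × 1.205180 × 0.882151 × 1.250307 = 132.9265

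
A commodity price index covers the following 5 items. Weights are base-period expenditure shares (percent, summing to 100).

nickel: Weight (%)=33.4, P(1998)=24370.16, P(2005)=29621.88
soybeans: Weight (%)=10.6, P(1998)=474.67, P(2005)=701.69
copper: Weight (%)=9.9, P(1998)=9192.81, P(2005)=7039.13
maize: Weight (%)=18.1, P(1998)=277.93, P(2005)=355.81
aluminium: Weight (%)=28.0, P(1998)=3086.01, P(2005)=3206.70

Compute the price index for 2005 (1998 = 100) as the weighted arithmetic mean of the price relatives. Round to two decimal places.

nickel: 33.4 × (29621.88/24370.16) = 33.4 × 1.215498 = 40.5976
soybeans: 10.6 × (701.69/474.67) = 10.6 × 1.478269 = 15.6697
copper: 9.9 × (7039.13/9192.81) = 9.9 × 0.765721 = 7.5806
maize: 18.1 × (355.81/277.93) = 18.1 × 1.280214 = 23.1719
aluminium: 28.0 × (3206.70/3086.01) = 28.0 × 1.039109 = 29.0950
Index = Σ wᵢ·(p₁ᵢ/p₀ᵢ) = 40.5976 + 15.6697 + 7.5806 + 23.1719 + 29.0950 = 116.1149

116.11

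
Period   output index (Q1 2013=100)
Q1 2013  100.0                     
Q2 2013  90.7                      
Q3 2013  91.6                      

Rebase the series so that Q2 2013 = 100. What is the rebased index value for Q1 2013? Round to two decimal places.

Rebased(Q1 2013) = 100.0 / 90.7 × 100 = 110.2536

110.25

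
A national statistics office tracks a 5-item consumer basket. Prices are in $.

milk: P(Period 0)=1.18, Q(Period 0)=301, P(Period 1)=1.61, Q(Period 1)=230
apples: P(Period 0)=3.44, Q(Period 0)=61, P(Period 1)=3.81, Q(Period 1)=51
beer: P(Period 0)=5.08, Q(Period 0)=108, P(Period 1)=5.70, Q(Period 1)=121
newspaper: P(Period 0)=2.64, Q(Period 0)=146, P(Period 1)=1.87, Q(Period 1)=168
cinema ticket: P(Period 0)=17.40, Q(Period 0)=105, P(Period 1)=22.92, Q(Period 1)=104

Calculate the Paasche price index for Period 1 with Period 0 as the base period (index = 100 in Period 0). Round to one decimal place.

Paasche price index uses current-period quantities as weights.
ΣP(Period 1)·Q(Period 1) = 1.61×230 + 3.81×51 + 5.70×121 + 1.87×168 + 22.92×104 = 370.3 + 194.31 + 689.7 + 314.16 + 2383.68 = 3952.15
ΣP(Period 0)·Q(Period 1) = 1.18×230 + 3.44×51 + 5.08×121 + 2.64×168 + 17.40×104 = 271.4 + 175.44 + 614.68 + 443.52 + 1809.6 = 3314.64
Index = 3952.15 / 3314.64 × 100 = 119.2332

119.2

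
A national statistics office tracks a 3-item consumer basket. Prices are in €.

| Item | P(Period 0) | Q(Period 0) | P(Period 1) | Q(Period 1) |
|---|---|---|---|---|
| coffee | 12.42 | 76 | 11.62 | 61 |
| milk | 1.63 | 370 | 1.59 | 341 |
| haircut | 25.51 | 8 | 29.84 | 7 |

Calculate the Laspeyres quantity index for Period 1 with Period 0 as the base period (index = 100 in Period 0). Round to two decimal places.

85.20

Laspeyres quantity index uses base-period prices as weights.
ΣP(Period 0)·Q(Period 1) = 12.42×61 + 1.63×341 + 25.51×7 = 757.62 + 555.83 + 178.57 = 1492.02
ΣP(Period 0)·Q(Period 0) = 12.42×76 + 1.63×370 + 25.51×8 = 943.92 + 603.1 + 204.08 = 1751.1
Index = 1492.02 / 1751.1 × 100 = 85.2047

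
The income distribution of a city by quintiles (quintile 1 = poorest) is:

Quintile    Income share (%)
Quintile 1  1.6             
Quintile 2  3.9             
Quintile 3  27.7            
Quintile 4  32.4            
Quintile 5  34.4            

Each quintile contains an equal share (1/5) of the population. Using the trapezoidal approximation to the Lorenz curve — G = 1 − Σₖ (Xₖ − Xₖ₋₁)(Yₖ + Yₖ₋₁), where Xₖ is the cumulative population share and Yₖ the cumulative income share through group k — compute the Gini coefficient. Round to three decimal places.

Cumulative income shares Yₖ: 0.0160, 0.0550, 0.3320, 0.6560, 1.0000
Σ (Xₖ−Xₖ₋₁)(Yₖ+Yₖ₋₁) = (1/5)(0.0160+0.0000) + (1/5)(0.0550+0.0160) + (1/5)(0.3320+0.0550) + (1/5)(0.6560+0.3320) + (1/5)(1.0000+0.6560)
  = 0.0032 + 0.0142 + 0.0774 + 0.1976 + 0.3312 = 0.6236
G = 1 − 0.6236 = 0.3764

0.376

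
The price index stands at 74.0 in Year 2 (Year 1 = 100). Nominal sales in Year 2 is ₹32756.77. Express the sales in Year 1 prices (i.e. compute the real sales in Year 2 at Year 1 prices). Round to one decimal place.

Real = Nominal ÷ (Index/100) = 32756.77 ÷ (74.0/100)
     = 32756.77 ÷ 0.740 = 44265.9054

44265.9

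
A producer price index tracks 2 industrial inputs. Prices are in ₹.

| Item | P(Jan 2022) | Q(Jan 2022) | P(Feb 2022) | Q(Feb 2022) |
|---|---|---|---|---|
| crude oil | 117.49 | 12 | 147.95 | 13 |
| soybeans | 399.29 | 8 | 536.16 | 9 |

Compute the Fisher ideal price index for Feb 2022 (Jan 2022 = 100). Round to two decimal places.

131.75

Laspeyres component (base-period weights):
ΣP(Feb 2022)Q(Jan 2022) = 147.95×12 + 536.16×8 = 1775.4 + 4289.28 = 6064.68
ΣP(Jan 2022)Q(Jan 2022) = 117.49×12 + 399.29×8 = 1409.88 + 3194.32 = 4604.2
L = 6064.68 / 4604.2 × 100 = 131.7206
Paasche component (current-period weights):
ΣP(Feb 2022)Q(Feb 2022) = 147.95×13 + 536.16×9 = 1923.35 + 4825.44 = 6748.79
ΣP(Jan 2022)Q(Feb 2022) = 117.49×13 + 399.29×9 = 1527.37 + 3593.61 = 5120.98
P = 6748.79 / 5120.98 × 100 = 131.7871
Fisher = √(L × P) = √(131.7206 × 131.7871) = 131.7538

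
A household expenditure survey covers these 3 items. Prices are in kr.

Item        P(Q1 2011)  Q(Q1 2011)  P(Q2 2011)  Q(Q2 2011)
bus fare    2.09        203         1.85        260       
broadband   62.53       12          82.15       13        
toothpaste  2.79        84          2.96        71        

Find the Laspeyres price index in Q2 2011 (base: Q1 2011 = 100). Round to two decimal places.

Laspeyres price index uses base-period quantities as weights.
ΣP(Q2 2011)·Q(Q1 2011) = 1.85×203 + 82.15×12 + 2.96×84 = 375.55 + 985.8 + 248.64 = 1609.99
ΣP(Q1 2011)·Q(Q1 2011) = 2.09×203 + 62.53×12 + 2.79×84 = 424.27 + 750.36 + 234.36 = 1408.99
Index = 1609.99 / 1408.99 × 100 = 114.2655

114.27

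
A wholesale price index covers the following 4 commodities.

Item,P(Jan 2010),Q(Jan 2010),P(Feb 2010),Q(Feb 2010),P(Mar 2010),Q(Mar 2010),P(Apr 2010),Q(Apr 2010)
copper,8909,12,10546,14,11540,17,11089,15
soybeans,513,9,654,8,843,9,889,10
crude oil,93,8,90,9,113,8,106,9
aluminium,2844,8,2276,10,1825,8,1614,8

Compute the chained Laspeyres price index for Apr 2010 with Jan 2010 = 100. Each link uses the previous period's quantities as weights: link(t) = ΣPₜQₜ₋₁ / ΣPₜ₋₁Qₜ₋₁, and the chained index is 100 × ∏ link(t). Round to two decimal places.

Link Jan 2010→Feb 2010:
ΣP(Feb 2010)Q(Jan 2010) = 10546×12 + 654×9 + 90×8 + 2276×8 = 126552 + 5886 + 720 + 18208 = 151366
ΣP(Jan 2010)Q(Jan 2010) = 8909×12 + 513×9 + 93×8 + 2844×8 = 106908 + 4617 + 744 + 22752 = 135021
link = 151366/135021 = 1.121055
Link Feb 2010→Mar 2010:
ΣP(Mar 2010)Q(Feb 2010) = 11540×14 + 843×8 + 113×9 + 1825×10 = 161560 + 6744 + 1017 + 18250 = 187571
ΣP(Feb 2010)Q(Feb 2010) = 10546×14 + 654×8 + 90×9 + 2276×10 = 147644 + 5232 + 810 + 22760 = 176446
link = 187571/176446 = 1.063050
Link Mar 2010→Apr 2010:
ΣP(Apr 2010)Q(Mar 2010) = 11089×17 + 889×9 + 106×8 + 1614×8 = 188513 + 8001 + 848 + 12912 = 210274
ΣP(Mar 2010)Q(Mar 2010) = 11540×17 + 843×9 + 113×8 + 1825×8 = 196180 + 7587 + 904 + 14600 = 219271
link = 210274/219271 = 0.958969
Chained index = 100 × 1.121055 × 1.063050 × 0.958969 = 114.2840

114.28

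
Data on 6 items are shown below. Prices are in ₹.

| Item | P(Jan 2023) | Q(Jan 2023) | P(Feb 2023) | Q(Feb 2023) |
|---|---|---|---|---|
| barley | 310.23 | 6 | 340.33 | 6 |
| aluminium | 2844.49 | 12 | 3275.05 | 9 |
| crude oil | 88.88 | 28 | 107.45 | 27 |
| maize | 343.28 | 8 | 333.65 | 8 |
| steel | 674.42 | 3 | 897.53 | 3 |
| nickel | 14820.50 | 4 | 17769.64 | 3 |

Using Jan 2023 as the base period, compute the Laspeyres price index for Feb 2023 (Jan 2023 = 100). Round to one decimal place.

117.8

Laspeyres price index uses base-period quantities as weights.
ΣP(Feb 2023)·Q(Jan 2023) = 340.33×6 + 3275.05×12 + 107.45×28 + 333.65×8 + 897.53×3 + 17769.64×4 = 2041.98 + 39300.6 + 3008.6 + 2669.2 + 2692.59 + 71078.56 = 120791.53
ΣP(Jan 2023)·Q(Jan 2023) = 310.23×6 + 2844.49×12 + 88.88×28 + 343.28×8 + 674.42×3 + 14820.50×4 = 1861.38 + 34133.88 + 2488.64 + 2746.24 + 2023.26 + 59282 = 102535.4
Index = 120791.53 / 102535.4 × 100 = 117.8047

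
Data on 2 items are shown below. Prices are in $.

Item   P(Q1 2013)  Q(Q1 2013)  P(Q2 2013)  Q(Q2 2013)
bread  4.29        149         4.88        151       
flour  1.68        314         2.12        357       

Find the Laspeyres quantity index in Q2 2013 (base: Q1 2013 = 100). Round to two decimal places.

106.93

Laspeyres quantity index uses base-period prices as weights.
ΣP(Q1 2013)·Q(Q2 2013) = 4.29×151 + 1.68×357 = 647.79 + 599.76 = 1247.55
ΣP(Q1 2013)·Q(Q1 2013) = 4.29×149 + 1.68×314 = 639.21 + 527.52 = 1166.73
Index = 1247.55 / 1166.73 × 100 = 106.9271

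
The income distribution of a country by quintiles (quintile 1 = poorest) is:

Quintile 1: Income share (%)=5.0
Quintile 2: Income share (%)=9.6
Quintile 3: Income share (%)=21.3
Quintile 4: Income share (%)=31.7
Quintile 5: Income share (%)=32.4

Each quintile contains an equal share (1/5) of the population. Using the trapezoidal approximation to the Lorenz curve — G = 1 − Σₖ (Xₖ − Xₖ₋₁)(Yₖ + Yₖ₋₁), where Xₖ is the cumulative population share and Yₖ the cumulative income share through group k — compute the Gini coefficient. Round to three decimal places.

Cumulative income shares Yₖ: 0.0500, 0.1460, 0.3590, 0.6760, 1.0000
Σ (Xₖ−Xₖ₋₁)(Yₖ+Yₖ₋₁) = (1/5)(0.0500+0.0000) + (1/5)(0.1460+0.0500) + (1/5)(0.3590+0.1460) + (1/5)(0.6760+0.3590) + (1/5)(1.0000+0.6760)
  = 0.0100 + 0.0392 + 0.1010 + 0.2070 + 0.3352 = 0.6924
G = 1 − 0.6924 = 0.3076

0.308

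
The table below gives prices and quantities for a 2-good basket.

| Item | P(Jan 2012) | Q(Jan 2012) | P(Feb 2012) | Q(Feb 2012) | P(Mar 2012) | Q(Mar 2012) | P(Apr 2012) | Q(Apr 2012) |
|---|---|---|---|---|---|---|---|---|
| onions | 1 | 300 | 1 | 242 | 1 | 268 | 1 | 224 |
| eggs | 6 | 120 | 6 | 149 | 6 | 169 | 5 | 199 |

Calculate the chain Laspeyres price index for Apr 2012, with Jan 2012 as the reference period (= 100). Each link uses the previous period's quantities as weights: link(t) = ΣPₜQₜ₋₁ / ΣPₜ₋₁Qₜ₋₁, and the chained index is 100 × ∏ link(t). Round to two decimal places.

86.82

Link Jan 2012→Feb 2012:
ΣP(Feb 2012)Q(Jan 2012) = 1×300 + 6×120 = 300 + 720 = 1020
ΣP(Jan 2012)Q(Jan 2012) = 1×300 + 6×120 = 300 + 720 = 1020
link = 1020/1020 = 1.000000
Link Feb 2012→Mar 2012:
ΣP(Mar 2012)Q(Feb 2012) = 1×242 + 6×149 = 242 + 894 = 1136
ΣP(Feb 2012)Q(Feb 2012) = 1×242 + 6×149 = 242 + 894 = 1136
link = 1136/1136 = 1.000000
Link Mar 2012→Apr 2012:
ΣP(Apr 2012)Q(Mar 2012) = 1×268 + 5×169 = 268 + 845 = 1113
ΣP(Mar 2012)Q(Mar 2012) = 1×268 + 6×169 = 268 + 1014 = 1282
link = 1113/1282 = 0.868175
Chained index = 100 × 1.000000 × 1.000000 × 0.868175 = 86.8175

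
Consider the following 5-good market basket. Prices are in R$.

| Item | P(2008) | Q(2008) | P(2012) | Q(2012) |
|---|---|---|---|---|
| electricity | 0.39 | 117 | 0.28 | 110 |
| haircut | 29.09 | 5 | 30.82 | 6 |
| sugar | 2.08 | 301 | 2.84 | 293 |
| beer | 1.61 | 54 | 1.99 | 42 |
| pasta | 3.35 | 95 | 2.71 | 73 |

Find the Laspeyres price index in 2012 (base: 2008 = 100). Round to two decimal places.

Laspeyres price index uses base-period quantities as weights.
ΣP(2012)·Q(2008) = 0.28×117 + 30.82×5 + 2.84×301 + 1.99×54 + 2.71×95 = 32.76 + 154.1 + 854.84 + 107.46 + 257.45 = 1406.61
ΣP(2008)·Q(2008) = 0.39×117 + 29.09×5 + 2.08×301 + 1.61×54 + 3.35×95 = 45.63 + 145.45 + 626.08 + 86.94 + 318.25 = 1222.35
Index = 1406.61 / 1222.35 × 100 = 115.0742

115.07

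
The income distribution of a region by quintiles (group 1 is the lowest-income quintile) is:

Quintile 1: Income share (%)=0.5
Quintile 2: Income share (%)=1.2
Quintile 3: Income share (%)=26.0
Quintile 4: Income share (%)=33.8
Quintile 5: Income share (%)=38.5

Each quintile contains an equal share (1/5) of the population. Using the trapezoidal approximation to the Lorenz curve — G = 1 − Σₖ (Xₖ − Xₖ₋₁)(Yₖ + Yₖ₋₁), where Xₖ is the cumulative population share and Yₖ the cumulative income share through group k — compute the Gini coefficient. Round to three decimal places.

Cumulative income shares Yₖ: 0.0050, 0.0170, 0.2770, 0.6150, 1.0000
Σ (Xₖ−Xₖ₋₁)(Yₖ+Yₖ₋₁) = (1/5)(0.0050+0.0000) + (1/5)(0.0170+0.0050) + (1/5)(0.2770+0.0170) + (1/5)(0.6150+0.2770) + (1/5)(1.0000+0.6150)
  = 0.0010 + 0.0044 + 0.0588 + 0.1784 + 0.3230 = 0.5656
G = 1 − 0.5656 = 0.4344

0.434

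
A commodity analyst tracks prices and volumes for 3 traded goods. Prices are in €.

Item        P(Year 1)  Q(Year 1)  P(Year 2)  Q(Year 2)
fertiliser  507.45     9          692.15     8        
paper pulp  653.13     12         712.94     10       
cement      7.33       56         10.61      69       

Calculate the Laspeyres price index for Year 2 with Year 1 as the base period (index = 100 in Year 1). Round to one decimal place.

120.0

Laspeyres price index uses base-period quantities as weights.
ΣP(Year 2)·Q(Year 1) = 692.15×9 + 712.94×12 + 10.61×56 = 6229.35 + 8555.28 + 594.16 = 15378.79
ΣP(Year 1)·Q(Year 1) = 507.45×9 + 653.13×12 + 7.33×56 = 4567.05 + 7837.56 + 410.48 = 12815.09
Index = 15378.79 / 12815.09 × 100 = 120.0053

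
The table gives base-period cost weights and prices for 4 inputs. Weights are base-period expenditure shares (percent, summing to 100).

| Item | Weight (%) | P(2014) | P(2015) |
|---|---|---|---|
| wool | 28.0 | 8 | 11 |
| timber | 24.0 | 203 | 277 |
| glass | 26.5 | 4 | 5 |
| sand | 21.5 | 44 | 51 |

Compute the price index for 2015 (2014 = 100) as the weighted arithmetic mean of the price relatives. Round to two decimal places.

129.29

wool: 28.0 × (11/8) = 28.0 × 1.375000 = 38.5000
timber: 24.0 × (277/203) = 24.0 × 1.364532 = 32.7488
glass: 26.5 × (5/4) = 26.5 × 1.250000 = 33.1250
sand: 21.5 × (51/44) = 21.5 × 1.159091 = 24.9205
Index = Σ wᵢ·(p₁ᵢ/p₀ᵢ) = 38.5000 + 32.7488 + 33.1250 + 24.9205 = 129.2942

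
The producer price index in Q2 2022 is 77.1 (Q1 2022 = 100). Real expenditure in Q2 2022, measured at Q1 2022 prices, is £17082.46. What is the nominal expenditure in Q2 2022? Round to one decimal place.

13170.6

Nominal = Real × (Index/100) = 17082.46 × (77.1/100)
        = 17082.46 × 0.771 = 13170.5767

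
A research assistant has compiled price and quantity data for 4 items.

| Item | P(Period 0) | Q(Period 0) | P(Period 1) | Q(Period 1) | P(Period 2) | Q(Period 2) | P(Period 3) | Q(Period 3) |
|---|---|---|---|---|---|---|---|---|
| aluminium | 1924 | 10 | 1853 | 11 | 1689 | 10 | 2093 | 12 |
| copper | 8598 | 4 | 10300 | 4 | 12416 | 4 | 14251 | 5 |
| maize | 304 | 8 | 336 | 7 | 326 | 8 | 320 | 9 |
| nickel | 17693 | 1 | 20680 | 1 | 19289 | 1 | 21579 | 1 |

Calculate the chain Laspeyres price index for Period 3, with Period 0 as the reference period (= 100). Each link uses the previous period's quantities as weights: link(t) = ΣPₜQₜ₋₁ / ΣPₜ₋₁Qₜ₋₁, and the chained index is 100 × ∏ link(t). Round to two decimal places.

138.00

Link Period 0→Period 1:
ΣP(Period 1)Q(Period 0) = 1853×10 + 10300×4 + 336×8 + 20680×1 = 18530 + 41200 + 2688 + 20680 = 83098
ΣP(Period 0)Q(Period 0) = 1924×10 + 8598×4 + 304×8 + 17693×1 = 19240 + 34392 + 2432 + 17693 = 73757
link = 83098/73757 = 1.126646
Link Period 1→Period 2:
ΣP(Period 2)Q(Period 1) = 1689×11 + 12416×4 + 326×7 + 19289×1 = 18579 + 49664 + 2282 + 19289 = 89814
ΣP(Period 1)Q(Period 1) = 1853×11 + 10300×4 + 336×7 + 20680×1 = 20383 + 41200 + 2352 + 20680 = 84615
link = 89814/84615 = 1.061443
Link Period 2→Period 3:
ΣP(Period 3)Q(Period 2) = 2093×10 + 14251×4 + 320×8 + 21579×1 = 20930 + 57004 + 2560 + 21579 = 102073
ΣP(Period 2)Q(Period 2) = 1689×10 + 12416×4 + 326×8 + 19289×1 = 16890 + 49664 + 2608 + 19289 = 88451
link = 102073/88451 = 1.154006
Chained index = 100 × 1.126646 × 1.061443 × 1.154006 = 138.0041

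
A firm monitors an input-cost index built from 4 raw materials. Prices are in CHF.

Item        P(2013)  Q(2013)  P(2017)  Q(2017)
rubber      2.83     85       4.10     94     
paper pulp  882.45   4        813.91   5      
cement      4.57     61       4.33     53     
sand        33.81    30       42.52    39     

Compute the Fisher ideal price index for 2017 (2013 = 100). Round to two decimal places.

101.63

Laspeyres component (base-period weights):
ΣP(2017)Q(2013) = 4.10×85 + 813.91×4 + 4.33×61 + 42.52×30 = 348.5 + 3255.64 + 264.13 + 1275.6 = 5143.87
ΣP(2013)Q(2013) = 2.83×85 + 882.45×4 + 4.57×61 + 33.81×30 = 240.55 + 3529.8 + 278.77 + 1014.3 = 5063.42
L = 5143.87 / 5063.42 × 100 = 101.5888
Paasche component (current-period weights):
ΣP(2017)Q(2017) = 4.10×94 + 813.91×5 + 4.33×53 + 42.52×39 = 385.4 + 4069.55 + 229.49 + 1658.28 = 6342.72
ΣP(2013)Q(2017) = 2.83×94 + 882.45×5 + 4.57×53 + 33.81×39 = 266.02 + 4412.25 + 242.21 + 1318.59 = 6239.07
P = 6342.72 / 6239.07 × 100 = 101.6613
Fisher = √(L × P) = √(101.5888 × 101.6613) = 101.6251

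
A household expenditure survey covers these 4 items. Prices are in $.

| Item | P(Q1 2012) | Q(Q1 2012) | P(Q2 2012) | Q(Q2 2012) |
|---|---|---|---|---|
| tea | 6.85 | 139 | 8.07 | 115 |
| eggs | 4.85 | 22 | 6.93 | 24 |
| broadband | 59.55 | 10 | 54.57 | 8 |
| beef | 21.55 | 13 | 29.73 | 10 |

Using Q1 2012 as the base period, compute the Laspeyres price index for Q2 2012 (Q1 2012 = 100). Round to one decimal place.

114.1

Laspeyres price index uses base-period quantities as weights.
ΣP(Q2 2012)·Q(Q1 2012) = 8.07×139 + 6.93×22 + 54.57×10 + 29.73×13 = 1121.73 + 152.46 + 545.7 + 386.49 = 2206.38
ΣP(Q1 2012)·Q(Q1 2012) = 6.85×139 + 4.85×22 + 59.55×10 + 21.55×13 = 952.15 + 106.7 + 595.5 + 280.15 = 1934.5
Index = 2206.38 / 1934.5 × 100 = 114.0543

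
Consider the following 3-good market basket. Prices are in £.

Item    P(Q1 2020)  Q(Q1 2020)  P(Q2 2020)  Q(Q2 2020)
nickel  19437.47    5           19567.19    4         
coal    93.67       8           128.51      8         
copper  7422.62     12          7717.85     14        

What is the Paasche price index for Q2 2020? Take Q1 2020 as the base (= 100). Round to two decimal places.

Paasche price index uses current-period quantities as weights.
ΣP(Q2 2020)·Q(Q2 2020) = 19567.19×4 + 128.51×8 + 7717.85×14 = 78268.76 + 1028.08 + 108049.9 = 187346.74
ΣP(Q1 2020)·Q(Q2 2020) = 19437.47×4 + 93.67×8 + 7422.62×14 = 77749.88 + 749.36 + 103916.68 = 182415.92
Index = 187346.74 / 182415.92 × 100 = 102.7031

102.70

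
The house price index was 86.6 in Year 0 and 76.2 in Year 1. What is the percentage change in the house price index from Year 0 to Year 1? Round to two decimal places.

Change = (76.2 − 86.6) / 86.6 × 100
       = -10.4 / 86.6 × 100 = -12.0092%

-12.01%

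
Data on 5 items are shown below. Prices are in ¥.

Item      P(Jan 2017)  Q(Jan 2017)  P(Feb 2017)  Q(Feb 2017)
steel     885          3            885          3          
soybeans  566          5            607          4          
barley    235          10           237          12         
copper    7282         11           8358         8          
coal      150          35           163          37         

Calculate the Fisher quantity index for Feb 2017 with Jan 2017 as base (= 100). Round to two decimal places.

76.62

Laspeyres component (base-period weights):
ΣP(Jan 2017)Q(Feb 2017) = 885×3 + 566×4 + 235×12 + 7282×8 + 150×37 = 2655 + 2264 + 2820 + 58256 + 5550 = 71545
ΣP(Jan 2017)Q(Jan 2017) = 885×3 + 566×5 + 235×10 + 7282×11 + 150×35 = 2655 + 2830 + 2350 + 80102 + 5250 = 93187
L = 71545 / 93187 × 100 = 76.7757
Paasche component (current-period weights):
ΣP(Feb 2017)Q(Feb 2017) = 885×3 + 607×4 + 237×12 + 8358×8 + 163×37 = 2655 + 2428 + 2844 + 66864 + 6031 = 80822
ΣP(Feb 2017)Q(Jan 2017) = 885×3 + 607×5 + 237×10 + 8358×11 + 163×35 = 2655 + 3035 + 2370 + 91938 + 5705 = 105703
P = 80822 / 105703 × 100 = 76.4614
Fisher = √(L × P) = √(76.7757 × 76.4614) = 76.6184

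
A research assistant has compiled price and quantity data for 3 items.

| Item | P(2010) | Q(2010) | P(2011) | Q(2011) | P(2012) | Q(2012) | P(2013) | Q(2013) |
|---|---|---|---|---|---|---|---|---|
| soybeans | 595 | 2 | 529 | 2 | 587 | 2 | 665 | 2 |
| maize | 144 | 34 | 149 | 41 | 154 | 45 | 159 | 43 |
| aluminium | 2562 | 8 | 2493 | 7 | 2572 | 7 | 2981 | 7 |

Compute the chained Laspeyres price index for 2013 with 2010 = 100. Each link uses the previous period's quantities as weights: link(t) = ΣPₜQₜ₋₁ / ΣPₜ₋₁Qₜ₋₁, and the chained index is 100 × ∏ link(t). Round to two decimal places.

114.17

Link 2010→2011:
ΣP(2011)Q(2010) = 529×2 + 149×34 + 2493×8 = 1058 + 5066 + 19944 = 26068
ΣP(2010)Q(2010) = 595×2 + 144×34 + 2562×8 = 1190 + 4896 + 20496 = 26582
link = 26068/26582 = 0.980664
Link 2011→2012:
ΣP(2012)Q(2011) = 587×2 + 154×41 + 2572×7 = 1174 + 6314 + 18004 = 25492
ΣP(2011)Q(2011) = 529×2 + 149×41 + 2493×7 = 1058 + 6109 + 17451 = 24618
link = 25492/24618 = 1.035502
Link 2012→2013:
ΣP(2013)Q(2012) = 665×2 + 159×45 + 2981×7 = 1330 + 7155 + 20867 = 29352
ΣP(2012)Q(2012) = 587×2 + 154×45 + 2572×7 = 1174 + 6930 + 18004 = 26108
link = 29352/26108 = 1.124253
Chained index = 100 × 0.980664 × 1.035502 × 1.124253 = 114.1656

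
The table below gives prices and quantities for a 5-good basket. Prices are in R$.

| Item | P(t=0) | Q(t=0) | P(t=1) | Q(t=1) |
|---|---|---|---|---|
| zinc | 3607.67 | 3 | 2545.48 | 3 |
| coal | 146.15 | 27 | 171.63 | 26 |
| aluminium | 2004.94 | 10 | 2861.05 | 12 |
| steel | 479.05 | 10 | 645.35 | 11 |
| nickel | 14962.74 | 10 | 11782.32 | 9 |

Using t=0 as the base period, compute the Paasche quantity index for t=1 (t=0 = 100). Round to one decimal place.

96.6

Paasche quantity index uses current-period prices as weights.
ΣP(t=1)·Q(t=1) = 2545.48×3 + 171.63×26 + 2861.05×12 + 645.35×11 + 11782.32×9 = 7636.44 + 4462.38 + 34332.6 + 7098.85 + 106040.88 = 159571.15
ΣP(t=1)·Q(t=0) = 2545.48×3 + 171.63×27 + 2861.05×10 + 645.35×10 + 11782.32×10 = 7636.44 + 4634.01 + 28610.5 + 6453.5 + 117823.2 = 165157.65
Index = 159571.15 / 165157.65 × 100 = 96.6175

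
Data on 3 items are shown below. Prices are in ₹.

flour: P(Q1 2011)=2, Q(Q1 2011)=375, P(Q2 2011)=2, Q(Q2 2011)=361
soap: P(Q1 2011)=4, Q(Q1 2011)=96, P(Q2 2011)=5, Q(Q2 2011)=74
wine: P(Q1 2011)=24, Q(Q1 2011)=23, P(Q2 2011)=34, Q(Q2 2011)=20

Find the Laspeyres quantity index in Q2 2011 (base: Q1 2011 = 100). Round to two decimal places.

Laspeyres quantity index uses base-period prices as weights.
ΣP(Q1 2011)·Q(Q2 2011) = 2×361 + 4×74 + 24×20 = 722 + 296 + 480 = 1498
ΣP(Q1 2011)·Q(Q1 2011) = 2×375 + 4×96 + 24×23 = 750 + 384 + 552 = 1686
Index = 1498 / 1686 × 100 = 88.8493

88.85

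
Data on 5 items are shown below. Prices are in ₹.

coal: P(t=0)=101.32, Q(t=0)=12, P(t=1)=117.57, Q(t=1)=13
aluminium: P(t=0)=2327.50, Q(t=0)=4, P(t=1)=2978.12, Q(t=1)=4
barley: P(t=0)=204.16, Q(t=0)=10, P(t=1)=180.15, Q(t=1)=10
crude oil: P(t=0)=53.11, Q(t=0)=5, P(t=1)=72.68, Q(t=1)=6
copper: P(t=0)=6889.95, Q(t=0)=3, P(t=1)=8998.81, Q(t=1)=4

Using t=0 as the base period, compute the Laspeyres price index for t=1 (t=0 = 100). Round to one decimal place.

126.8

Laspeyres price index uses base-period quantities as weights.
ΣP(t=1)·Q(t=0) = 117.57×12 + 2978.12×4 + 180.15×10 + 72.68×5 + 8998.81×3 = 1410.84 + 11912.48 + 1801.5 + 363.4 + 26996.43 = 42484.65
ΣP(t=0)·Q(t=0) = 101.32×12 + 2327.50×4 + 204.16×10 + 53.11×5 + 6889.95×3 = 1215.84 + 9310 + 2041.6 + 265.55 + 20669.85 = 33502.84
Index = 42484.65 / 33502.84 × 100 = 126.8091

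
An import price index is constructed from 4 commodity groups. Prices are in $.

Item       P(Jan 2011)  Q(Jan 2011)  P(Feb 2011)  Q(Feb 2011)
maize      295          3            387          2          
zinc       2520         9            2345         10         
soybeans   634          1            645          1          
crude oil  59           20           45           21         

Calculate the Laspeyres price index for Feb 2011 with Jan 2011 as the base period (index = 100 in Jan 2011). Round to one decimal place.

Laspeyres price index uses base-period quantities as weights.
ΣP(Feb 2011)·Q(Jan 2011) = 387×3 + 2345×9 + 645×1 + 45×20 = 1161 + 21105 + 645 + 900 = 23811
ΣP(Jan 2011)·Q(Jan 2011) = 295×3 + 2520×9 + 634×1 + 59×20 = 885 + 22680 + 634 + 1180 = 25379
Index = 23811 / 25379 × 100 = 93.8217

93.8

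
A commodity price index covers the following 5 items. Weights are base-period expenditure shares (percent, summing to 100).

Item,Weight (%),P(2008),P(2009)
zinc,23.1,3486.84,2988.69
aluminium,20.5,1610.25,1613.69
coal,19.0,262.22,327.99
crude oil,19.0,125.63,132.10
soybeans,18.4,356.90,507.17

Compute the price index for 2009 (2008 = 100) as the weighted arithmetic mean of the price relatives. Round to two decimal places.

110.23

zinc: 23.1 × (2988.69/3486.84) = 23.1 × 0.857134 = 19.7998
aluminium: 20.5 × (1613.69/1610.25) = 20.5 × 1.002136 = 20.5438
coal: 19.0 × (327.99/262.22) = 19.0 × 1.250820 = 23.7656
crude oil: 19.0 × (132.10/125.63) = 19.0 × 1.051500 = 19.9785
soybeans: 18.4 × (507.17/356.90) = 18.4 × 1.421042 = 26.1472
Index = Σ wᵢ·(p₁ᵢ/p₀ᵢ) = 19.7998 + 20.5438 + 23.7656 + 19.9785 + 26.1472 = 110.2349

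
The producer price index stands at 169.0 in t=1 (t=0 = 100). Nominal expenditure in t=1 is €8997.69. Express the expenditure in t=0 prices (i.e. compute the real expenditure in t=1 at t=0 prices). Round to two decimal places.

5324.08

Real = Nominal ÷ (Index/100) = 8997.69 ÷ (169.0/100)
     = 8997.69 ÷ 1.690 = 5324.0769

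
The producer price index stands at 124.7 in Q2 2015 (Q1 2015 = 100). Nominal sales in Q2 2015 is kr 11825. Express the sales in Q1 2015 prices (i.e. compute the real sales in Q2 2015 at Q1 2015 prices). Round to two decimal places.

Real = Nominal ÷ (Index/100) = 11825 ÷ (124.7/100)
     = 11825 ÷ 1.247 = 9482.7586

9482.76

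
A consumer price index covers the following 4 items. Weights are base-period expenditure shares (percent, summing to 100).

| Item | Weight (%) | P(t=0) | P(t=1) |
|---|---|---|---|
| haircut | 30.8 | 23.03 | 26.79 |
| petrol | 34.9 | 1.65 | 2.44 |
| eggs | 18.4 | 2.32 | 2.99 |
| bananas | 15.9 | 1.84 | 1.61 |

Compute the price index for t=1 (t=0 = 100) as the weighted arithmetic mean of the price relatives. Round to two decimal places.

haircut: 30.8 × (26.79/23.03) = 30.8 × 1.163265 = 35.8286
petrol: 34.9 × (2.44/1.65) = 34.9 × 1.478788 = 51.6097
eggs: 18.4 × (2.99/2.32) = 18.4 × 1.288793 = 23.7138
bananas: 15.9 × (1.61/1.84) = 15.9 × 0.875000 = 13.9125
Index = Σ wᵢ·(p₁ᵢ/p₀ᵢ) = 35.8286 + 51.6097 + 23.7138 + 13.9125 = 125.0646

125.06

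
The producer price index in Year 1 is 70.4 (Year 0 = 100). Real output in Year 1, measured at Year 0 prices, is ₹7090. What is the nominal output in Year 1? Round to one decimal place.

Nominal = Real × (Index/100) = 7090 × (70.4/100)
        = 7090 × 0.704 = 4991.3600

4991.4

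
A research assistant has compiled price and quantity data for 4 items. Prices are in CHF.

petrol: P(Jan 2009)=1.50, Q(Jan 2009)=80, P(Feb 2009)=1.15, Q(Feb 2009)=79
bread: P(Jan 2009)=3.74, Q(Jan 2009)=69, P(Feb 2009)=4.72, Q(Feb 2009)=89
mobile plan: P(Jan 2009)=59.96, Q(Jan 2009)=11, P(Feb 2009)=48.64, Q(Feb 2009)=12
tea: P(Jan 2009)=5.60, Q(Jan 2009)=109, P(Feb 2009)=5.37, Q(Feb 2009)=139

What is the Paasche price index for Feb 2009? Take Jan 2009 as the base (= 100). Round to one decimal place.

Paasche price index uses current-period quantities as weights.
ΣP(Feb 2009)·Q(Feb 2009) = 1.15×79 + 4.72×89 + 48.64×12 + 5.37×139 = 90.85 + 420.08 + 583.68 + 746.43 = 1841.04
ΣP(Jan 2009)·Q(Feb 2009) = 1.50×79 + 3.74×89 + 59.96×12 + 5.60×139 = 118.5 + 332.86 + 719.52 + 778.4 = 1949.28
Index = 1841.04 / 1949.28 × 100 = 94.4472

94.4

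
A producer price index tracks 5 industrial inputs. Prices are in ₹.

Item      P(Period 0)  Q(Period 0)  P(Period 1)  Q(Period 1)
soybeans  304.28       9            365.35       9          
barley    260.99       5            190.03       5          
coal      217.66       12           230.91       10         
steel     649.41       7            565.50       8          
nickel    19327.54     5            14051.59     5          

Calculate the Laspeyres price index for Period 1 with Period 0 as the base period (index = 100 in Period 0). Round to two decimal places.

Laspeyres price index uses base-period quantities as weights.
ΣP(Period 1)·Q(Period 0) = 365.35×9 + 190.03×5 + 230.91×12 + 565.50×7 + 14051.59×5 = 3288.15 + 950.15 + 2770.92 + 3958.5 + 70257.95 = 81225.67
ΣP(Period 0)·Q(Period 0) = 304.28×9 + 260.99×5 + 217.66×12 + 649.41×7 + 19327.54×5 = 2738.52 + 1304.95 + 2611.92 + 4545.87 + 96637.7 = 107838.96
Index = 81225.67 / 107838.96 × 100 = 75.3213

75.32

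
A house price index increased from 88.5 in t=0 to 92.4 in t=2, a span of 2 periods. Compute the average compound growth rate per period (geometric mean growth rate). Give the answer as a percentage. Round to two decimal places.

Growth factor = (92.4/88.5)^(1/2) = (1.044068)^(1/2) = 1.021796
Growth rate = 1.021796 − 1 = 0.021796 = 2.1796%

2.18%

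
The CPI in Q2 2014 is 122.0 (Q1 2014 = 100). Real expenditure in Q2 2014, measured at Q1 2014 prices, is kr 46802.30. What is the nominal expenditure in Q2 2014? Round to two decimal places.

Nominal = Real × (Index/100) = 46802.30 × (122.0/100)
        = 46802.30 × 1.220 = 57098.8060

57098.81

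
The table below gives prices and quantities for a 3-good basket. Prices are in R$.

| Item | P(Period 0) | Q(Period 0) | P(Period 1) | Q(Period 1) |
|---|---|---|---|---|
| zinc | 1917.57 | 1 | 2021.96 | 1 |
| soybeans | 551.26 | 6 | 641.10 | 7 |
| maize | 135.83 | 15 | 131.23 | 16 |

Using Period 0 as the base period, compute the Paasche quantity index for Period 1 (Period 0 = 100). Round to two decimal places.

Paasche quantity index uses current-period prices as weights.
ΣP(Period 1)·Q(Period 1) = 2021.96×1 + 641.10×7 + 131.23×16 = 2021.96 + 4487.7 + 2099.68 = 8609.34
ΣP(Period 1)·Q(Period 0) = 2021.96×1 + 641.10×6 + 131.23×15 = 2021.96 + 3846.6 + 1968.45 = 7837.01
Index = 8609.34 / 7837.01 × 100 = 109.8549

109.85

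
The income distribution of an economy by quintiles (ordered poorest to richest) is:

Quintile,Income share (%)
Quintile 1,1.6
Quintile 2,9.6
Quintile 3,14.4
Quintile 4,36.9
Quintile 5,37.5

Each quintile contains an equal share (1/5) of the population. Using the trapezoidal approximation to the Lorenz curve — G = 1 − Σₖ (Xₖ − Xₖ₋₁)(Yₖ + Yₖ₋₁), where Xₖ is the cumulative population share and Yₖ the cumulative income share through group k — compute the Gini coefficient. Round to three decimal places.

Cumulative income shares Yₖ: 0.0160, 0.1120, 0.2560, 0.6250, 1.0000
Σ (Xₖ−Xₖ₋₁)(Yₖ+Yₖ₋₁) = (1/5)(0.0160+0.0000) + (1/5)(0.1120+0.0160) + (1/5)(0.2560+0.1120) + (1/5)(0.6250+0.2560) + (1/5)(1.0000+0.6250)
  = 0.0032 + 0.0256 + 0.0736 + 0.1762 + 0.3250 = 0.6036
G = 1 − 0.6036 = 0.3964

0.396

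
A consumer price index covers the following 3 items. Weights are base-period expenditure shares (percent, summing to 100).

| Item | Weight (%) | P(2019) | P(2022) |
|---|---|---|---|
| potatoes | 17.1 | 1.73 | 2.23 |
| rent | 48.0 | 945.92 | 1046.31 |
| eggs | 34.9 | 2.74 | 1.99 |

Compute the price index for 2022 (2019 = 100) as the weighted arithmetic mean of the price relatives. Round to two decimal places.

100.48

potatoes: 17.1 × (2.23/1.73) = 17.1 × 1.289017 = 22.0422
rent: 48.0 × (1046.31/945.92) = 48.0 × 1.106129 = 53.0942
eggs: 34.9 × (1.99/2.74) = 34.9 × 0.726277 = 25.3471
Index = Σ wᵢ·(p₁ᵢ/p₀ᵢ) = 22.0422 + 53.0942 + 25.3471 = 100.4835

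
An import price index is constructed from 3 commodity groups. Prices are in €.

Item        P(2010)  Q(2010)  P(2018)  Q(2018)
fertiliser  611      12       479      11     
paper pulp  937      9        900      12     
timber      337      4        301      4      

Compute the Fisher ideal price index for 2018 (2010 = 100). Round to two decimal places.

88.69

Laspeyres component (base-period weights):
ΣP(2018)Q(2010) = 479×12 + 900×9 + 301×4 = 5748 + 8100 + 1204 = 15052
ΣP(2010)Q(2010) = 611×12 + 937×9 + 337×4 = 7332 + 8433 + 1348 = 17113
L = 15052 / 17113 × 100 = 87.9565
Paasche component (current-period weights):
ΣP(2018)Q(2018) = 479×11 + 900×12 + 301×4 = 5269 + 10800 + 1204 = 17273
ΣP(2010)Q(2018) = 611×11 + 937×12 + 337×4 = 6721 + 11244 + 1348 = 19313
P = 17273 / 19313 × 100 = 89.4372
Fisher = √(L × P) = √(87.9565 × 89.4372) = 88.6938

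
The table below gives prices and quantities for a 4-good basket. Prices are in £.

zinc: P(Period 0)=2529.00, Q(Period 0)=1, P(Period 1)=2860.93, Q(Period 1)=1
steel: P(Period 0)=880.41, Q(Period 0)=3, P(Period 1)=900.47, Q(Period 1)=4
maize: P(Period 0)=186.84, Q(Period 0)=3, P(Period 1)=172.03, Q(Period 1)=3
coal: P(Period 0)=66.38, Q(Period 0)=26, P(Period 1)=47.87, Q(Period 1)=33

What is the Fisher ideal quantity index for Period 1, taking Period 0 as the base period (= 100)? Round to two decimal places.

Laspeyres component (base-period weights):
ΣP(Period 0)Q(Period 1) = 2529.00×1 + 880.41×4 + 186.84×3 + 66.38×33 = 2529 + 3521.64 + 560.52 + 2190.54 = 8801.7
ΣP(Period 0)Q(Period 0) = 2529.00×1 + 880.41×3 + 186.84×3 + 66.38×26 = 2529 + 2641.23 + 560.52 + 1725.88 = 7456.63
L = 8801.7 / 7456.63 × 100 = 118.0386
Paasche component (current-period weights):
ΣP(Period 1)Q(Period 1) = 2860.93×1 + 900.47×4 + 172.03×3 + 47.87×33 = 2860.93 + 3601.88 + 516.09 + 1579.71 = 8558.61
ΣP(Period 1)Q(Period 0) = 2860.93×1 + 900.47×3 + 172.03×3 + 47.87×26 = 2860.93 + 2701.41 + 516.09 + 1244.62 = 7323.05
P = 8558.61 / 7323.05 × 100 = 116.8722
Fisher = √(L × P) = √(118.0386 × 116.8722) = 117.4539

117.45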